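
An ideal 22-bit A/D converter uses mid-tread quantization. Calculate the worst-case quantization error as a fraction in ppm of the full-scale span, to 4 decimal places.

Rounding → worst-case error = ½ LSB = V_FS/2^23, so 1e+06/8388608 = 0.119209 ppm of full scale.

0.1192 ppm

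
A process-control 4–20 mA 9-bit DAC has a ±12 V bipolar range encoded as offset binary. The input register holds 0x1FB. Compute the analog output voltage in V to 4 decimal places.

11.7656 V

LSB = 24 V / 2^9 = 46.875 mV.
Code 0x1FB = 507 decimal.
V_out = (−12) + 507 × 0.046875 V = 11.7656 V.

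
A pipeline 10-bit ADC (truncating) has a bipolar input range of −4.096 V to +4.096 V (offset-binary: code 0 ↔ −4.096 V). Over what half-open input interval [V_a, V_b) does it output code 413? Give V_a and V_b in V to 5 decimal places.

LSB = 8.192/2^10 = 8.000 mV.
V_a = V_low + 413·LSB = -0.792 V; V_b = V_low + 414·LSB = -0.784 V.

[-0.79200 V, -0.78400 V)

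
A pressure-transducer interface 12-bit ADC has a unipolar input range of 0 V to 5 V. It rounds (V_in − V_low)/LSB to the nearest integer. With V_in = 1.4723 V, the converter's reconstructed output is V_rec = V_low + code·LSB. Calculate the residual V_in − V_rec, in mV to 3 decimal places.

0.132 mV

One LSB is 5 V / 4096 = 1.221 mV.
Scaled input = 1206.1082 LSBs, so code = 1206.
V_rec = 0 + 1206·0.0012207 = 1.472168 V.
Difference: 0.000132031 V → 0.132 mV.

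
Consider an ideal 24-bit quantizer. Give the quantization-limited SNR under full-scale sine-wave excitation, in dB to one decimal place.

SNR ≈ 6.02·N + 1.76 dB = 6.02·24 + 1.76 = 146.24 dB.

146.2 dB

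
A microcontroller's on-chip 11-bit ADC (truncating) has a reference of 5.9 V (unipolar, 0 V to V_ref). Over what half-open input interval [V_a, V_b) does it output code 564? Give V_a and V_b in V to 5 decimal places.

[1.62480 V, 1.62769 V)

LSB = 5.9/2^11 = 2.881 mV.
V_a = V_low + 564·LSB = 1.6248 V; V_b = V_low + 565·LSB = 1.62769 V.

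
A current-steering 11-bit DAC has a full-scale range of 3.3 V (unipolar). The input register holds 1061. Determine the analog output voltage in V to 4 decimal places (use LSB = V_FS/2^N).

1.7096 V

LSB = 3.3 V / 2^11 = 1.611 mV.
V_out = 0 + 1061 × 0.00161133 V = 1.70962 V.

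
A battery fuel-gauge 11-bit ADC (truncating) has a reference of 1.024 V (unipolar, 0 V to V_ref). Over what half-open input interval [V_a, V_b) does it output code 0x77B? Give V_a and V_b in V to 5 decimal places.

[0.95750 V, 0.95800 V)

LSB = 1.024/2^11 = 0.500 mV.
Code 0x77B = 1915 decimal.
V_a = V_low + 1915·LSB = 0.9575 V; V_b = V_low + 1916·LSB = 0.958 V.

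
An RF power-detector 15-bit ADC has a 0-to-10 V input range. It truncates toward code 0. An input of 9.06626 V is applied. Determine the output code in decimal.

LSB = 10 V / 32768 = 305.18 µV.
(V_in − V_low)/LSB = (9.06626 − 0) / 0.000305176 = 29708.321.
Floor → code 29708.

code 29708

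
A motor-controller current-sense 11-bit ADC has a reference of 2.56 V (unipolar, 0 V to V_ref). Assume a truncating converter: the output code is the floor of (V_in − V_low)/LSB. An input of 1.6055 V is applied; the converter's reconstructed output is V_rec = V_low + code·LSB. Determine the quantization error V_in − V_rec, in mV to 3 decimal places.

0.500 mV

LSB = 2.56/2^11 = 1.250 mV.
Scaled input = 1284.4000 LSBs, so code = 1284.
Reconstructed: 1.605 V.
Error = 1.6055 − 1.605 = 0.0005 V = 0.500 mV.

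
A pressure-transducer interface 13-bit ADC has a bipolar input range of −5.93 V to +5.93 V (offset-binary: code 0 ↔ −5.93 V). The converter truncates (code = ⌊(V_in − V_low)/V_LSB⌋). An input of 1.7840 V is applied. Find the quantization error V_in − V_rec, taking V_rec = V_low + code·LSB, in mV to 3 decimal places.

0.367 mV

Step size: 11.86 V ÷ 2^13 = 1.448 mV.
Scaled input = 5328.2536 LSBs, so code = 5328.
Reconstructed: 1.7836328 V.
Difference: 0.000367188 V → 0.367 mV.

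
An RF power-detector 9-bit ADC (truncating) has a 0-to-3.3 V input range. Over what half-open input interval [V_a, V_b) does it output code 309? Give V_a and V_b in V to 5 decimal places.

LSB = 3.3/2^9 = 6.445 mV.
V_a = V_low + 309·LSB = 1.9916 V; V_b = V_low + 310·LSB = 1.99805 V.

[1.99160 V, 1.99805 V)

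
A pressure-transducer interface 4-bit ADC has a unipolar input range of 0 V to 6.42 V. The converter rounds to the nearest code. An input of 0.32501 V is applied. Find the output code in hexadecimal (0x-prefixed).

LSB = 6.42 V / 16 = 401.250 mV.
(0.32501 − 0) / 0.40125 = 0.810 LSBs.
Round → code 1.
In hexadecimal (0x-prefixed): 0x1.

code 0x1 (decimal 1)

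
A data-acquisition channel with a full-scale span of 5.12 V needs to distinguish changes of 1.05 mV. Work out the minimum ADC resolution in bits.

Number of steps required ≥ 5.12 V / 1.05 mV = 4876.19.
Need 2^N ≥ 4876.19; 2^12 = 4096, 2^13 = 8192.
Minimum N = 13.

13 bits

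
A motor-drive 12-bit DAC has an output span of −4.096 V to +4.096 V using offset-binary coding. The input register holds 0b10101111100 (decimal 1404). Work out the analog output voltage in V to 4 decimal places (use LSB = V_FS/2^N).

LSB = 8.192 V / 2^12 = 2.000 mV.
Code 0b10101111100 = 1404 decimal.
V_out = (−4.096) + 1404 × 0.002 V = -1.288 V.

-1.2880 V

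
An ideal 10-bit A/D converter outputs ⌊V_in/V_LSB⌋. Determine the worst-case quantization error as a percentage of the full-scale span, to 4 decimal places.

Truncating → worst-case error = 1 LSB = V_FS/2^10, so 100/1024 = 0.0976562 % of full scale.

0.0977 %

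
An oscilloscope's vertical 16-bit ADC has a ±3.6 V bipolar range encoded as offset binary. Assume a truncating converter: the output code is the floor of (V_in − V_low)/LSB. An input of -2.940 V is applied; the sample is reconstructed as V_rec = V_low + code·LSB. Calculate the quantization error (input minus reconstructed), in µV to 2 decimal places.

51.27 µV

One LSB is 7.2 V / 65536 = 109.86 µV.
Scaled input = 6007.4667 LSBs, so code = 6007.
Reconstructed: -2.9400513 V.
Difference: 5.12695e-05 V → 51.27 µV.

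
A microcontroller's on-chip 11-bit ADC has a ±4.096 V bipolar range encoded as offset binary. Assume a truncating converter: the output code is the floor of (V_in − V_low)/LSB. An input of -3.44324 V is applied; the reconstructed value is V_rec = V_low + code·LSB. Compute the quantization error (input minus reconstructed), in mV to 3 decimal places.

One LSB is 8.192 V / 2048 = 4.000 mV.
Scaled input = 163.1900 LSBs, so code = 163.
V_rec = (−4.096) + 163·0.004 = -3.444 V.
Difference: 0.00076 V → 0.760 mV.

0.760 mV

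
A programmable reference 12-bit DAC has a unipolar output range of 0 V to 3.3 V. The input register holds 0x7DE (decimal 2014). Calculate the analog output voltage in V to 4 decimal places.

1.6226 V

LSB = 3.3 V / 2^12 = 0.806 mV.
Code 0x7DE = 2014 decimal.
V_out = 0 + 2014 × 0.000805664 V = 1.62261 V.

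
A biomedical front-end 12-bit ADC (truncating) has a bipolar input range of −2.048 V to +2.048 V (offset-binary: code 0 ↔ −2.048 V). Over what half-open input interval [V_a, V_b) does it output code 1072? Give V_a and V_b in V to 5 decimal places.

[-0.97600 V, -0.97500 V)

LSB = 4.096/2^12 = 1.000 mV.
V_a = V_low + 1072·LSB = -0.976 V; V_b = V_low + 1073·LSB = -0.975 V.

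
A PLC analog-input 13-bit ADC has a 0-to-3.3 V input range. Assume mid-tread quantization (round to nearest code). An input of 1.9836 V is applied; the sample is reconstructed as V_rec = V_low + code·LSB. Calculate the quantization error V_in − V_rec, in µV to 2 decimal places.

LSB = 3.3/2^13 = 402.83 µV.
(V_in − V_low)/LSB = (1.9836 − 0)/0.000402832 = 4924.1367 → code 4924 (round).
V_rec = 0 + 4924·0.000402832 = 1.9835449 V.
V_in − V_rec = 5.50781e-05 V = 55.08 µV.

55.08 µV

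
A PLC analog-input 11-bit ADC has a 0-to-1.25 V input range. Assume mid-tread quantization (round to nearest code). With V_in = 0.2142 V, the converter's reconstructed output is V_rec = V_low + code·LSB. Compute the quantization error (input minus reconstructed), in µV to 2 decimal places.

-33.40 µV

LSB = 1.25/2^11 = 0.610 mV.
(0.2142 − 0)/0.000610352 = 350.9453; round gives code 351.
Reconstructed: 0.2142334 V.
Error = 0.2142 − 0.2142334 = -3.33984e-05 V = -33.40 µV.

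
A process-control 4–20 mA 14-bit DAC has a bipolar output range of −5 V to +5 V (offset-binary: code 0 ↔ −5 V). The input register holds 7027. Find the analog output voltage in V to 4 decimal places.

-0.7111 V

LSB = 10 V / 2^14 = 0.610 mV.
V_out = (−5) + 7027 × 0.000610352 V = -0.71106 V.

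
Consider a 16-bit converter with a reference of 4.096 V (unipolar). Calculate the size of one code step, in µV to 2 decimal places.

62.50 µV

Full-scale span = 4.096 V.
LSB = 4.096 / 2^16 = 4.096 / 65536 = 6.25e-05 V = 62.50 µV.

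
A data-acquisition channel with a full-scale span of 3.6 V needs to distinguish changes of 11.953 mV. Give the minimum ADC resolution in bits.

9 bits

Number of steps required ≥ 3.6 V / 11.953 mV = 301.18.
Need 2^N ≥ 301.18; 2^8 = 256, 2^9 = 512.
Minimum N = 9.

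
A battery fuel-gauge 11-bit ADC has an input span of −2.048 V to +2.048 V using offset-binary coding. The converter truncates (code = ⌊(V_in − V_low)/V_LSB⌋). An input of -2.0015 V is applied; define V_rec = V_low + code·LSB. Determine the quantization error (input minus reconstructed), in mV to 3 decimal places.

0.500 mV

LSB = 4.096/2^11 = 2.000 mV.
Scaled input = 23.2500 LSBs, so code = 23.
V_rec = (−2.048) + 23·0.002 = -2.002 V.
Error = -2.0015 − (−2.002) = 0.0005 V = 0.500 mV.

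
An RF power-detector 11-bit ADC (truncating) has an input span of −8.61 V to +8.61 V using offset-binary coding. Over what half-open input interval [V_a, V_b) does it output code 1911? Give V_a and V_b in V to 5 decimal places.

LSB = 17.22/2^11 = 8.408 mV.
V_a = V_low + 1911·LSB = 7.45808 V; V_b = V_low + 1912·LSB = 7.46648 V.

[7.45808 V, 7.46648 V)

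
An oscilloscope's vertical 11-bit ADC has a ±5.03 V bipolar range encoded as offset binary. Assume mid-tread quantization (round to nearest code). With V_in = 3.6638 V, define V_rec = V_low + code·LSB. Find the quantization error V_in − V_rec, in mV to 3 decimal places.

Step size: 10.06 V ÷ 2^11 = 4.912 mV.
(V_in − V_low)/LSB = (3.6638 − (−5.03))/0.00491211 = 1769.8710 → code 1770 (round).
Reconstructed: 3.6644336 V.
Difference: -0.000633594 V → -0.634 mV.

-0.634 mV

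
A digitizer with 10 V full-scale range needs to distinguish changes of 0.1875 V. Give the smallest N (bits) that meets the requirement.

6 bits

Number of steps required ≥ 10 V / 0.1875 V = 53.33.
Need 2^N ≥ 53.33; 2^5 = 32, 2^6 = 64.
Minimum N = 6.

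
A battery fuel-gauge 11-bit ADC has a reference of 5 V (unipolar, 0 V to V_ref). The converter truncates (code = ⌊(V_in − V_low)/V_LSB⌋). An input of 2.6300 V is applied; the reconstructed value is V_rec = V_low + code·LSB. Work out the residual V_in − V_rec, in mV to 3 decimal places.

0.605 mV

Step size: 5 V ÷ 2^11 = 2.441 mV.
(2.6300 − 0)/0.00244141 = 1077.2480; ⌊·⌋ gives code 1077.
Reconstructed: 2.6293945 V.
Error = 2.6300 − 2.6293945 = 0.000605469 V = 0.605 mV.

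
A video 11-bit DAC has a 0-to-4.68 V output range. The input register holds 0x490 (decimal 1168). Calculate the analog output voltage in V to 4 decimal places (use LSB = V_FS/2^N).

LSB = 4.68 V / 2^11 = 2.285 mV.
Code 0x490 = 1168 decimal.
V_out = 0 + 1168 × 0.00228516 V = 2.66906 V.

2.6691 V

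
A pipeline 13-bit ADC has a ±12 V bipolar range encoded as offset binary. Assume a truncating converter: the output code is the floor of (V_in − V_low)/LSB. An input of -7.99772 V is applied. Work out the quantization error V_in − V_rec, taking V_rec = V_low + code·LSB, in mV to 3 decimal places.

Step size: 24 V ÷ 2^13 = 2.930 mV.
(-7.99772 − (−12))/0.00292969 = 1366.1116; ⌊·⌋ gives code 1366.
Code 1366 maps back to (−12) + 1366×0.00292969 V = -7.9980469 V.
Difference: 0.000326875 V → 0.327 mV.

0.327 mV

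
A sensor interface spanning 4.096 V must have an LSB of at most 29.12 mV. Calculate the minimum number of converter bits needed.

8 bits

Number of steps required ≥ 4.096 V / 29.12 mV = 140.66.
Need 2^N ≥ 140.66; 2^7 = 128, 2^8 = 256.
Minimum N = 8.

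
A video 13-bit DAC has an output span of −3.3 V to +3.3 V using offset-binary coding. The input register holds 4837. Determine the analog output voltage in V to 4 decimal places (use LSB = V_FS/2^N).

LSB = 6.6 V / 2^13 = 0.806 mV.
V_out = (−3.3) + 4837 × 0.000805664 V = 0.596997 V.

0.5970 V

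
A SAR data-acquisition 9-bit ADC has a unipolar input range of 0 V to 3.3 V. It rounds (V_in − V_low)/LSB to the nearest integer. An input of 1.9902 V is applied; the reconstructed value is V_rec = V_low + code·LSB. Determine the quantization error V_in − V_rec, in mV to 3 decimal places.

LSB = 3.3/2^9 = 6.445 mV.
(V_in − V_low)/LSB = (1.9902 − 0)/0.00644531 = 308.7825 → code 309 (round).
V_rec = 0 + 309·0.00644531 = 1.9916016 V.
Difference: -0.00140156 V → -1.402 mV.

-1.402 mV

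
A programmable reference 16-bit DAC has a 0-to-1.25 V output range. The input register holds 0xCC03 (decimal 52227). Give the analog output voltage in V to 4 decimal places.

0.9962 V

LSB = 1.25 V / 2^16 = 19.07 µV.
Code 0xCC03 = 52227 decimal.
V_out = 0 + 52227 × 1.90735e-05 V = 0.996151 V.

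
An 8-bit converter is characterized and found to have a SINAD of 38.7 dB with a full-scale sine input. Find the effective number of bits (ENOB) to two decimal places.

6.14 bits

ENOB = (SINAD − 1.76) / 6.02 = (38.7 − 1.76)/6.02 = 6.136.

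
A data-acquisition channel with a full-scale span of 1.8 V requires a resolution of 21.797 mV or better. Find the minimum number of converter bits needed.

7 bits

Number of steps required ≥ 1.8 V / 21.797 mV = 82.58.
Need 2^N ≥ 82.58; 2^6 = 64, 2^7 = 128.
Minimum N = 7.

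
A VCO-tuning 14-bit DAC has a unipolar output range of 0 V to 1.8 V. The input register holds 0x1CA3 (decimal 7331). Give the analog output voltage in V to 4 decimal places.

LSB = 1.8 V / 2^14 = 109.86 µV.
Code 0x1CA3 = 7331 decimal.
V_out = 0 + 7331 × 0.000109863 V = 0.805408 V.

0.8054 V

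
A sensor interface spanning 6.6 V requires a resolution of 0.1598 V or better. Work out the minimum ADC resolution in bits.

Number of steps required ≥ 6.6 V / 0.1598 V = 41.30.
Need 2^N ≥ 41.30; 2^5 = 32, 2^6 = 64.
Minimum N = 6.

6 bits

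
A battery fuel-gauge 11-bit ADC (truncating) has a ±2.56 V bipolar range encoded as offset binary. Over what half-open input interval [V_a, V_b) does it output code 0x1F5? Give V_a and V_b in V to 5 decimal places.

LSB = 5.12/2^11 = 2.500 mV.
Code 0x1F5 = 501 decimal.
V_a = V_low + 501·LSB = -1.3075 V; V_b = V_low + 502·LSB = -1.305 V.

[-1.30750 V, -1.30500 V)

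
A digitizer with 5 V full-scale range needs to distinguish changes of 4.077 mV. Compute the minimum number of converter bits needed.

Number of steps required ≥ 5 V / 4.077 mV = 1226.39.
Need 2^N ≥ 1226.39; 2^10 = 1024, 2^11 = 2048.
Minimum N = 11.

11 bits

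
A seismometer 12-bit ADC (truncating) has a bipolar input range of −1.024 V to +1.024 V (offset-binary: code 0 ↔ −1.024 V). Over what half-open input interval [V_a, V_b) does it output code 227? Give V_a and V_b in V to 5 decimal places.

LSB = 2.048/2^12 = 0.500 mV.
V_a = V_low + 227·LSB = -0.9105 V; V_b = V_low + 228·LSB = -0.91 V.

[-0.91050 V, -0.91000 V)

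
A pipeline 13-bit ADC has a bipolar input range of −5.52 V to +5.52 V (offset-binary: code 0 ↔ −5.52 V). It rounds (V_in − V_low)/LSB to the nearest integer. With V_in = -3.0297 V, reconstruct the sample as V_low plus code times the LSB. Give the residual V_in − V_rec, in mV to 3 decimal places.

LSB = 11.04/2^13 = 1.348 mV.
(V_in − V_low)/LSB = (-3.0297 − (−5.52))/0.00134766 = 1847.8748 → code 1848 (round).
V_rec = (−5.52) + 1848·0.00134766 = -3.0295312 V.
Difference: -0.00016875 V → -0.169 mV.

-0.169 mV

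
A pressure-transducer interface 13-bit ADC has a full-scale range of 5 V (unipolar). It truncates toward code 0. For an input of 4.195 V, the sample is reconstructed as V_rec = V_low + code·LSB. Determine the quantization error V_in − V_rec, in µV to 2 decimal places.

Step size: 5 V ÷ 2^13 = 0.610 mV.
Scaled input = 6873.0880 LSBs, so code = 6873.
Code 6873 maps back to 0 + 6873×0.000610352 V = 4.1949463 V.
Error = 4.195 − 4.1949463 = 5.37109e-05 V = 53.71 µV.

53.71 µV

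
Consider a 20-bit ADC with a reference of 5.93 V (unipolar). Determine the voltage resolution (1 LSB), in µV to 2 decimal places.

Full-scale span = 5.93 V.
LSB = 5.93 / 2^20 = 5.93 / 1048576 = 5.65529e-06 V = 5.66 µV.

5.66 µV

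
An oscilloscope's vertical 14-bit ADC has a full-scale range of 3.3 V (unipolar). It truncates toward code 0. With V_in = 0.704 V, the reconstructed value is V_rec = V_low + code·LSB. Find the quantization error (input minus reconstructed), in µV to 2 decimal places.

51.03 µV

Step size: 3.3 V ÷ 2^14 = 201.42 µV.
Scaled input = 3495.2533 LSBs, so code = 3495.
Reconstructed: 0.70394897 V.
Difference: 5.10254e-05 V → 51.03 µV.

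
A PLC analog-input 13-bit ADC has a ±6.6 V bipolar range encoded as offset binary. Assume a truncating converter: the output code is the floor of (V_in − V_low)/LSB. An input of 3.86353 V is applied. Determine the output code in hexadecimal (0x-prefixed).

code 0x195D (decimal 6493)

With 8192 levels over 13.2 V, one step is 1.611 mV.
(V_in − V_low)/LSB = (3.86353 − (−6.6)) / 0.00161133 = 6493.730.
So the output code is 6493.
In hexadecimal (0x-prefixed): 0x195D.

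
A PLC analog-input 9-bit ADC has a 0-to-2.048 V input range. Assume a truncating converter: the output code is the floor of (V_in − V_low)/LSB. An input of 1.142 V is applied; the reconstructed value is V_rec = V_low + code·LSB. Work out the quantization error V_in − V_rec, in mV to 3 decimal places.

Step size: 2.048 V ÷ 2^9 = 4.000 mV.
(1.142 − 0)/0.004 = 285.5000; ⌊·⌋ gives code 285.
V_rec = 0 + 285·0.004 = 1.14 V.
Difference: 0.002 V → 2.000 mV.

2.000 mV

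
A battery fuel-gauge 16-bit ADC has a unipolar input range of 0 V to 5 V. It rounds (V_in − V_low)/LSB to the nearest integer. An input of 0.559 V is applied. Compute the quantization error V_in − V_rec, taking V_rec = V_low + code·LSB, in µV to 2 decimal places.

-5.74 µV

LSB = 5/2^16 = 76.29 µV.
(V_in − V_low)/LSB = (0.559 − 0)/7.62939e-05 = 7326.9248 → code 7327 (round).
Reconstructed: 0.55900574 V.
Error = 0.559 − 0.55900574 = -5.7373e-06 V = -5.74 µV.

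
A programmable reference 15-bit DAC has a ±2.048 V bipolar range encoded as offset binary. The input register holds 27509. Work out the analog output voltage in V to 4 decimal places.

LSB = 4.096 V / 2^15 = 125.00 µV.
V_out = (−2.048) + 27509 × 0.000125 V = 1.39062 V.

1.3906 V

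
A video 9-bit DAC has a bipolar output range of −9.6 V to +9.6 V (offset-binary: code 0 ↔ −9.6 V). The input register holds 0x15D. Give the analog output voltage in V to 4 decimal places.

LSB = 19.2 V / 2^9 = 37.500 mV.
Code 0x15D = 349 decimal.
V_out = (−9.6) + 349 × 0.0375 V = 3.4875 V.

3.4875 V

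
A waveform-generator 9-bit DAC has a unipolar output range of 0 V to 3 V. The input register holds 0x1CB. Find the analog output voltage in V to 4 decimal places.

2.6895 V

LSB = 3 V / 2^9 = 5.859 mV.
Code 0x1CB = 459 decimal.
V_out = 0 + 459 × 0.00585938 V = 2.68945 V.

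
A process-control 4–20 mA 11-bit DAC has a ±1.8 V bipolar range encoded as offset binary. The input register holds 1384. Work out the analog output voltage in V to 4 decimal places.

LSB = 3.6 V / 2^11 = 1.758 mV.
V_out = (−1.8) + 1384 × 0.00175781 V = 0.632812 V.

0.6328 V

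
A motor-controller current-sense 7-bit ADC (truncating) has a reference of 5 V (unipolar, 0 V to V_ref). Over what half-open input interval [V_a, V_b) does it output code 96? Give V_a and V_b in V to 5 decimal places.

LSB = 5/2^7 = 39.062 mV.
V_a = V_low + 96·LSB = 3.75 V; V_b = V_low + 97·LSB = 3.78906 V.

[3.75000 V, 3.78906 V)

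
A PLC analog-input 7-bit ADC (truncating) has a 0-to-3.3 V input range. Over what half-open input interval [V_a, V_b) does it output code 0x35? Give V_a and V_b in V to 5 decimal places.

[1.36641 V, 1.39219 V)

LSB = 3.3/2^7 = 25.781 mV.
Code 0x35 = 53 decimal.
V_a = V_low + 53·LSB = 1.36641 V; V_b = V_low + 54·LSB = 1.39219 V.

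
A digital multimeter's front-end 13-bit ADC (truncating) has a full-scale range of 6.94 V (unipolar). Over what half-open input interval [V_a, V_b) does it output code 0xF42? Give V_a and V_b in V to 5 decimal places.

LSB = 6.94/2^13 = 0.847 mV.
Code 0xF42 = 3906 decimal.
V_a = V_low + 3906·LSB = 3.30904 V; V_b = V_low + 3907·LSB = 3.30989 V.

[3.30904 V, 3.30989 V)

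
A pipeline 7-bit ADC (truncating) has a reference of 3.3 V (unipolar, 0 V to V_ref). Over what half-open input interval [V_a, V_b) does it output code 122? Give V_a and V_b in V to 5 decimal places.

[3.14531 V, 3.17109 V)

LSB = 3.3/2^7 = 25.781 mV.
V_a = V_low + 122·LSB = 3.14531 V; V_b = V_low + 123·LSB = 3.17109 V.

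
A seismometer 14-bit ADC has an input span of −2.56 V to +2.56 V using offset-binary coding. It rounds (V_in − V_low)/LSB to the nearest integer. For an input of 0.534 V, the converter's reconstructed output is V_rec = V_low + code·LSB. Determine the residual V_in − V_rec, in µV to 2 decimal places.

Step size: 5.12 V ÷ 2^14 = 312.50 µV.
Scaled input = 9900.8000 LSBs, so code = 9901.
Reconstructed: 0.5340625 V.
V_in − V_rec = -6.25e-05 V = -62.50 µV.

-62.50 µV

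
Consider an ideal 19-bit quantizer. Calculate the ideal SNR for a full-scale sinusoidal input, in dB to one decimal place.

SNR ≈ 6.02·N + 1.76 dB = 6.02·19 + 1.76 = 116.14 dB.

116.1 dB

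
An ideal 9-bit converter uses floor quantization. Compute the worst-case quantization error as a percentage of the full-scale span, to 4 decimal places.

0.1953 %

Truncating → worst-case error = 1 LSB = V_FS/2^9, so 100/512 = 0.195312 % of full scale.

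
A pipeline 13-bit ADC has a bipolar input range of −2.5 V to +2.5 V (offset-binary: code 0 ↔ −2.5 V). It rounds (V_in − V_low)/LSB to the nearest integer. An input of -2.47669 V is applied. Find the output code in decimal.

With 8192 levels over 5 V, one step is 0.610 mV.
(-2.47669 − (−2.5)) / 0.000610352 = 38.191 LSBs.
round(38.191) = 38.

code 38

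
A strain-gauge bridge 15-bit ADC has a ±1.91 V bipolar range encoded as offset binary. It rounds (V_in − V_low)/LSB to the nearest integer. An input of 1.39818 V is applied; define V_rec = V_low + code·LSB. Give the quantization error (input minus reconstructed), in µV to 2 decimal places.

One LSB is 3.82 V / 32768 = 116.58 µV.
Scaled input = 28377.6027 LSBs, so code = 28378.
Reconstructed: 1.3982263 V.
Difference: -4.63184e-05 V → -46.32 µV.

-46.32 µV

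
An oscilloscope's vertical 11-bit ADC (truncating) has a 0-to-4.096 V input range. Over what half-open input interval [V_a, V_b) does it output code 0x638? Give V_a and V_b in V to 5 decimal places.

LSB = 4.096/2^11 = 2.000 mV.
Code 0x638 = 1592 decimal.
V_a = V_low + 1592·LSB = 3.184 V; V_b = V_low + 1593·LSB = 3.186 V.

[3.18400 V, 3.18600 V)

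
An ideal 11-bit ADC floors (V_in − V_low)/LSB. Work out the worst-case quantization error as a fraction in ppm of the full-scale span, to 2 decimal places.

488.28 ppm

Truncating → worst-case error = 1 LSB = V_FS/2^11, so 1e+06/2048 = 488.281 ppm of full scale.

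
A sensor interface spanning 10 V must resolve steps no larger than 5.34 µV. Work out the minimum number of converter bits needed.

21 bits

Number of steps required ≥ 10 V / 5.34 µV = 1872659.18.
Need 2^N ≥ 1872659.18; 2^20 = 1048576, 2^21 = 2097152.
Minimum N = 21.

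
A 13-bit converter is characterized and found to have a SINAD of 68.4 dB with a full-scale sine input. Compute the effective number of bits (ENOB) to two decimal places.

ENOB = (SINAD − 1.76) / 6.02 = (68.4 − 1.76)/6.02 = 11.070.

11.07 bits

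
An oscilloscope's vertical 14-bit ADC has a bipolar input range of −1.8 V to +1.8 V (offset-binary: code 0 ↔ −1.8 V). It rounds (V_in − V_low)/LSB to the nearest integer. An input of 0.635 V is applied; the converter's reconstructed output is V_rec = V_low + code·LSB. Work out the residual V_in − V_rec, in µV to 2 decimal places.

-9.77 µV

LSB = 3.6/2^14 = 219.73 µV.
Scaled input = 11081.9556 LSBs, so code = 11082.
Code 11082 maps back to (−1.8) + 11082×0.000219727 V = 0.63500977 V.
Difference: -9.76563e-06 V → -9.77 µV.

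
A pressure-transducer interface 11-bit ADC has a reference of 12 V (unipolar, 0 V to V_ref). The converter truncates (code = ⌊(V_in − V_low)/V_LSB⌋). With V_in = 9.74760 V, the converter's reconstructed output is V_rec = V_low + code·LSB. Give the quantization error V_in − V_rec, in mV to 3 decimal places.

3.459 mV

Step size: 12 V ÷ 2^11 = 5.859 mV.
(V_in − V_low)/LSB = (9.74760 − 0)/0.00585938 = 1663.5904 → code 1663 (floor).
Reconstructed: 9.7441406 V.
Difference: 0.00345938 V → 3.459 mV.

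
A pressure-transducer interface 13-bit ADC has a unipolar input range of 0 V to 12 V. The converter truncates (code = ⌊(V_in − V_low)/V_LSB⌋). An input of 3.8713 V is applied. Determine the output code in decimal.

With 8192 levels over 12 V, one step is 1.465 mV.
(3.8713 − 0) / 0.00146484 = 2642.807 LSBs.
Floor → code 2642.

code 2642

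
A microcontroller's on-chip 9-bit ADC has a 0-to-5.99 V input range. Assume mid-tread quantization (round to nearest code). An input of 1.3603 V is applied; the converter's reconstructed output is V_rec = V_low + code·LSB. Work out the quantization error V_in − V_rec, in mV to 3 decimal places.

3.191 mV

One LSB is 5.99 V / 512 = 11.699 mV.
(V_in − V_low)/LSB = (1.3603 − 0)/0.0116992 = 116.2727 → code 116 (round).
V_rec = 0 + 116·0.0116992 = 1.3571094 V.
Difference: 0.00319062 V → 3.191 mV.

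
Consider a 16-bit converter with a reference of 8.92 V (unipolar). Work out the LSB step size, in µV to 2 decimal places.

136.11 µV

Full-scale span = 8.92 V.
LSB = 8.92 / 2^16 = 8.92 / 65536 = 0.000136108 V = 136.11 µV.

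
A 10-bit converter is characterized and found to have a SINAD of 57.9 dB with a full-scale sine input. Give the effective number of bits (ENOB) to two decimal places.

9.33 bits

ENOB = (SINAD − 1.76) / 6.02 = (57.9 − 1.76)/6.02 = 9.326.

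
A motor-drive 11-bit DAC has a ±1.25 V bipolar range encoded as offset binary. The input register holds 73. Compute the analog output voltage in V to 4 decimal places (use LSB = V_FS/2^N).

LSB = 2.5 V / 2^11 = 1.221 mV.
V_out = (−1.25) + 73 × 0.0012207 V = -1.16089 V.

-1.1609 V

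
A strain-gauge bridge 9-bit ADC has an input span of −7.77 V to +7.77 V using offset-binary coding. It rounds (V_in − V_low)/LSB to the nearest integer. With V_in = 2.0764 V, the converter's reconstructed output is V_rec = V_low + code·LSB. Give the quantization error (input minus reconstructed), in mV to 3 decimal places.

Step size: 15.54 V ÷ 2^9 = 30.352 mV.
(V_in − V_low)/LSB = (2.0764 − (−7.77))/0.0303516 = 324.4116 → code 324 (round).
Reconstructed: 2.0639063 V.
Difference: 0.0124937 V → 12.494 mV.

12.494 mV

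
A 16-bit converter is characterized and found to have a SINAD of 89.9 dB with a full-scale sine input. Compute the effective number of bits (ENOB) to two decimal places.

14.64 bits

ENOB = (SINAD − 1.76) / 6.02 = (89.9 − 1.76)/6.02 = 14.641.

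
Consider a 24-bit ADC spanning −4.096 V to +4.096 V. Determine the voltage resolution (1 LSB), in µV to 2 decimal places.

0.49 µV

Full-scale span = 8.192 V.
LSB = 8.192 / 2^24 = 8.192 / 16777216 = 4.88281e-07 V = 0.49 µV.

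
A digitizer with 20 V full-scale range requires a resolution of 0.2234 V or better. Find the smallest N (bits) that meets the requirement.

Number of steps required ≥ 20 V / 0.2234 V = 89.53.
Need 2^N ≥ 89.53; 2^6 = 64, 2^7 = 128.
Minimum N = 7.

7 bits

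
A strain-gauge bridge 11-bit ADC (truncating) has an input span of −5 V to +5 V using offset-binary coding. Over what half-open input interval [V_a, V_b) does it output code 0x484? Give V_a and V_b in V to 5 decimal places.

[0.64453 V, 0.64941 V)

LSB = 10/2^11 = 4.883 mV.
Code 0x484 = 1156 decimal.
V_a = V_low + 1156·LSB = 0.644531 V; V_b = V_low + 1157·LSB = 0.649414 V.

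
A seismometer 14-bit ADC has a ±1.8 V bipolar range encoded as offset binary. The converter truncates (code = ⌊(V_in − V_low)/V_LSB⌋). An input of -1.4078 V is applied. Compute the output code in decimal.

code 1784

LSB = 3.6 V / 16384 = 219.73 µV.
Input sits at 1784.946 steps above V_low.
So the output code is 1784.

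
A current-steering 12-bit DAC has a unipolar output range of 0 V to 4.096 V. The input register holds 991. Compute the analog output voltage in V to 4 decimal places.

LSB = 4.096 V / 2^12 = 1.000 mV.
V_out = 0 + 991 × 0.001 V = 0.991 V.

0.9910 V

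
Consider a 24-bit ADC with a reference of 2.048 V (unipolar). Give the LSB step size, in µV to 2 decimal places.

0.12 µV

Full-scale span = 2.048 V.
LSB = 2.048 / 2^24 = 2.048 / 16777216 = 1.2207e-07 V = 0.12 µV.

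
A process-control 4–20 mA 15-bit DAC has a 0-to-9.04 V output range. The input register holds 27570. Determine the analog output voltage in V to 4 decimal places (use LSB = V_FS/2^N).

LSB = 9.04 V / 2^15 = 275.88 µV.
V_out = 0 + 27570 × 0.000275879 V = 7.60598 V.

7.6060 V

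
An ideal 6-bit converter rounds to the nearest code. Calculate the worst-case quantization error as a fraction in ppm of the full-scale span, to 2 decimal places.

Rounding → worst-case error = ½ LSB = V_FS/2^7, so 1e+06/128 = 7812.5 ppm of full scale.

7812.50 ppm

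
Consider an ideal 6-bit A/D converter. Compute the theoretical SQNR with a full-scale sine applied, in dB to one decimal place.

37.9 dB

SNR ≈ 6.02·N + 1.76 dB = 6.02·6 + 1.76 = 37.88 dB.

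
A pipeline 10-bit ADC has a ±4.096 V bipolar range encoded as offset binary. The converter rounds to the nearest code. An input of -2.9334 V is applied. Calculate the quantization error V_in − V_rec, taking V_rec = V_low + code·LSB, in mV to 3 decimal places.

Step size: 8.192 V ÷ 2^10 = 8.000 mV.
Scaled input = 145.3250 LSBs, so code = 145.
Reconstructed: -2.936 V.
V_in − V_rec = 0.0026 V = 2.600 mV.

2.600 mV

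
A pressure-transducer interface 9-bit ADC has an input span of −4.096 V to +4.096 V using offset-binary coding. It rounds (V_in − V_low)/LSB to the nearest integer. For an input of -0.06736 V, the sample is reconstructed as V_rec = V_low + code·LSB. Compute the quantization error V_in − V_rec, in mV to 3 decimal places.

-3.360 mV

One LSB is 8.192 V / 512 = 16.000 mV.
Scaled input = 251.7900 LSBs, so code = 252.
V_rec = (−4.096) + 252·0.016 = -0.064 V.
V_in − V_rec = -0.00336 V = -3.360 mV.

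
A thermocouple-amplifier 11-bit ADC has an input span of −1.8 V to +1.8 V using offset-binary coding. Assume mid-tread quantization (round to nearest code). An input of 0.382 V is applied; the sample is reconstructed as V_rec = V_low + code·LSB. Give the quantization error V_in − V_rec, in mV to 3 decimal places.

0.555 mV

LSB = 3.6/2^11 = 1.758 mV.
Scaled input = 1241.3156 LSBs, so code = 1241.
V_rec = (−1.8) + 1241·0.00175781 = 0.38144531 V.
Error = 0.382 − 0.38144531 = 0.000554687 V = 0.555 mV.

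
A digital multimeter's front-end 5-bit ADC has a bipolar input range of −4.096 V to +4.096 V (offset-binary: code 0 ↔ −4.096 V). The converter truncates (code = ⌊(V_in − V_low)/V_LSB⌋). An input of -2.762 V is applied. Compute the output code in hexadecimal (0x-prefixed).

code 0x5 (decimal 5)

LSB = 8.192 V / 32 = 256.000 mV.
(-2.762 − (−4.096)) / 0.256 = 5.211 LSBs.
So the output code is 5.
In hexadecimal (0x-prefixed): 0x5.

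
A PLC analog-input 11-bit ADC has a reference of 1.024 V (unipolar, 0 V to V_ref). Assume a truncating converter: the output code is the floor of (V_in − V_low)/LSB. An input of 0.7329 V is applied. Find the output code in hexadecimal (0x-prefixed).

code 0x5B9 (decimal 1465)

With 2048 levels over 1.024 V, one step is 0.500 mV.
(0.7329 − 0) / 0.0005 = 1465.800 LSBs.
Floor → code 1465.
In hexadecimal (0x-prefixed): 0x5B9.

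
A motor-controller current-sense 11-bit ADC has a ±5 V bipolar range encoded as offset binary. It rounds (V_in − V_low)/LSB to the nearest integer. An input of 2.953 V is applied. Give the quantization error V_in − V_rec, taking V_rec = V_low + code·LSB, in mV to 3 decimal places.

-1.102 mV

LSB = 10/2^11 = 4.883 mV.
Scaled input = 1628.7744 LSBs, so code = 1629.
Code 1629 maps back to (−5) + 1629×0.00488281 V = 2.9541016 V.
Difference: -0.00110156 V → -1.102 mV.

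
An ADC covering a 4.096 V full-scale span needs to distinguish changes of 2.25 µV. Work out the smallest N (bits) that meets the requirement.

21 bits

Number of steps required ≥ 4.096 V / 2.25 µV = 1820444.44.
Need 2^N ≥ 1820444.44; 2^20 = 1048576, 2^21 = 2097152.
Minimum N = 21.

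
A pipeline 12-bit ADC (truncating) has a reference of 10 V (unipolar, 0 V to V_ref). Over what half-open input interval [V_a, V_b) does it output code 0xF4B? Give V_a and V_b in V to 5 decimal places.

[9.55811 V, 9.56055 V)

LSB = 10/2^12 = 2.441 mV.
Code 0xF4B = 3915 decimal.
V_a = V_low + 3915·LSB = 9.55811 V; V_b = V_low + 3916·LSB = 9.56055 V.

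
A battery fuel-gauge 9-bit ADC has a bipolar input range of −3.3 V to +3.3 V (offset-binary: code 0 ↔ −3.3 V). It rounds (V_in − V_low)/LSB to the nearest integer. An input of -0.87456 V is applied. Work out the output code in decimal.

Full-scale span = 6.6 V; LSB = 6.6/2^9 = 12.891 mV.
(-0.87456 − (−3.3)) / 0.0128906 = 188.155 LSBs.
Round → code 188.

code 188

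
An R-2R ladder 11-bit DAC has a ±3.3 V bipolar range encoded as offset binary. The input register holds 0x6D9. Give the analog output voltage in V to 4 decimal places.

LSB = 6.6 V / 2^11 = 3.223 mV.
Code 0x6D9 = 1753 decimal.
V_out = (−3.3) + 1753 × 0.00322266 V = 2.34932 V.

2.3493 V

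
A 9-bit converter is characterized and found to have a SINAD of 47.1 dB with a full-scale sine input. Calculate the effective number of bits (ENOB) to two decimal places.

ENOB = (SINAD − 1.76) / 6.02 = (47.1 − 1.76)/6.02 = 7.532.

7.53 bits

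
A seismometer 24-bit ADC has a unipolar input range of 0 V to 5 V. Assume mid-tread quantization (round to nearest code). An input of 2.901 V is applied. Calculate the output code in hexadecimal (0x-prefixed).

With 16777216 levels over 5 V, one step is 0.30 µV.
(V_in − V_low)/LSB = (2.901 − 0) / 2.98023e-07 = 9734140.723.
So the output code is 9734141.
In hexadecimal (0x-prefixed): 0x9487FD.

code 0x9487FD (decimal 9734141)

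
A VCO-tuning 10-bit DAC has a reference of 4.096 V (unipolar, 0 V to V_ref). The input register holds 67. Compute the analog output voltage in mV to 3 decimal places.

LSB = 4.096 V / 2^10 = 4.000 mV.
V_out = 0 + 67 × 0.004 V = 0.268 V.
= 268.000 mV.

268.000 mV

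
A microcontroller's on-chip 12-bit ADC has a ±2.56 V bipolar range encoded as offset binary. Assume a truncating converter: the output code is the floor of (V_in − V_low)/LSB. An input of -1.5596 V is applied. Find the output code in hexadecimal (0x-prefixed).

With 4096 levels over 5.12 V, one step is 1.250 mV.
Input sits at 800.320 steps above V_low.
Floor → code 800.
In hexadecimal (0x-prefixed): 0x320.

code 0x320 (decimal 800)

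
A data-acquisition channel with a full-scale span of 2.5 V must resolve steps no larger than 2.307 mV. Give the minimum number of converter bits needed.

Number of steps required ≥ 2.5 V / 2.307 mV = 1083.66.
Need 2^N ≥ 1083.66; 2^10 = 1024, 2^11 = 2048.
Minimum N = 11.

11 bits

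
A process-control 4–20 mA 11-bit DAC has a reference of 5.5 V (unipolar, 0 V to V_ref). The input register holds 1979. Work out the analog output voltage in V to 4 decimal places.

LSB = 5.5 V / 2^11 = 2.686 mV.
V_out = 0 + 1979 × 0.00268555 V = 5.3147 V.

5.3147 V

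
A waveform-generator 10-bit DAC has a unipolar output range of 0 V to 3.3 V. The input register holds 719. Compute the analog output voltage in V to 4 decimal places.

LSB = 3.3 V / 2^10 = 3.223 mV.
V_out = 0 + 719 × 0.00322266 V = 2.31709 V.

2.3171 V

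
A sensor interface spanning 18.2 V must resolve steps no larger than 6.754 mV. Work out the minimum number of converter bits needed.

12 bits

Number of steps required ≥ 18.2 V / 6.754 mV = 2694.70.
Need 2^N ≥ 2694.70; 2^11 = 2048, 2^12 = 4096.
Minimum N = 12.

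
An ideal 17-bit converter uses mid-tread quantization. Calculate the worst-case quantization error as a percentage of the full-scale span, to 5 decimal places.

Rounding → worst-case error = ½ LSB = V_FS/2^18, so 100/262144 = 0.00038147 % of full scale.

0.00038 %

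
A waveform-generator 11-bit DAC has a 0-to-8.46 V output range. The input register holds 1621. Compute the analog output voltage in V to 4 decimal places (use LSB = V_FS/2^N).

6.6961 V

LSB = 8.46 V / 2^11 = 4.131 mV.
V_out = 0 + 1621 × 0.00413086 V = 6.69612 V.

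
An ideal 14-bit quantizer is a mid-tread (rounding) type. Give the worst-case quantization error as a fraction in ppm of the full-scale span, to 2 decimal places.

30.52 ppm

Rounding → worst-case error = ½ LSB = V_FS/2^15, so 1e+06/32768 = 30.5176 ppm of full scale.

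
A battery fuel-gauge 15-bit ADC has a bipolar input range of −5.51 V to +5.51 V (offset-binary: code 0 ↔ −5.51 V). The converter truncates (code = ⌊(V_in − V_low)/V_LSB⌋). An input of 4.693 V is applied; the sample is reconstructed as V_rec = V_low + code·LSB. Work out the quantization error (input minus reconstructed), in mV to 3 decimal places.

0.218 mV

One LSB is 11.02 V / 32768 = 336.30 µV.
(V_in − V_low)/LSB = (4.693 − (−5.51))/0.000336304 = 30338.6483 → code 30338 (floor).
V_rec = (−5.51) + 30338·0.000336304 = 4.692782 V.
Error = 4.693 − 4.692782 = 0.000218018 V = 0.218 mV.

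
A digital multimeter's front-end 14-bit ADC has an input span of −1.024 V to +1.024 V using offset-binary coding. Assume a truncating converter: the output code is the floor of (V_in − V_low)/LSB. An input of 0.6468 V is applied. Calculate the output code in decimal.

LSB = 2.048 V / 16384 = 125.00 µV.
Input sits at 13366.400 steps above V_low.
⌊·⌋(13366.400) = 13366.

code 13366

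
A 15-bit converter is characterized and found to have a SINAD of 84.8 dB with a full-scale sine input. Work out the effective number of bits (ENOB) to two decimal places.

ENOB = (SINAD − 1.76) / 6.02 = (84.8 − 1.76)/6.02 = 13.794.

13.79 bits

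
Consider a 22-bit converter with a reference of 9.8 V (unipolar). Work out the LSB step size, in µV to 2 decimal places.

Full-scale span = 9.8 V.
LSB = 9.8 / 2^22 = 9.8 / 4194304 = 2.3365e-06 V = 2.34 µV.

2.34 µV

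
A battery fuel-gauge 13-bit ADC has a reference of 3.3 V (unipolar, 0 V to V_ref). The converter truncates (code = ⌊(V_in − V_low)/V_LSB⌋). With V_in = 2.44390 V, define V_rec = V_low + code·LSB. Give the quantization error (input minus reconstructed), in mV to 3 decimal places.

One LSB is 3.3 V / 8192 = 402.83 µV.
(2.44390 − 0)/0.000402832 = 6066.7966; ⌊·⌋ gives code 6066.
Reconstructed: 2.4435791 V.
Difference: 0.000320898 V → 0.321 mV.

0.321 mV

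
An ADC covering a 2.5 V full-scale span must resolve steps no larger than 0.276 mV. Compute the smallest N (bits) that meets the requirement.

14 bits

Number of steps required ≥ 2.5 V / 0.276 mV = 9057.97.
Need 2^N ≥ 9057.97; 2^13 = 8192, 2^14 = 16384.
Minimum N = 14.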